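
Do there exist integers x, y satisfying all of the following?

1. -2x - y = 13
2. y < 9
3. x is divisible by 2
Yes

Take x = 0, y = -13. Substituting into each constraint:
  (1) -2(0) + 13 = 13 ✓
  (2) -13 < 9 ✓
  (3) 0 = 2 × 0, remainder 0 ✓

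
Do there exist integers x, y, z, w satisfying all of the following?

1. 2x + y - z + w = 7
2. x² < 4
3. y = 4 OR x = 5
Yes

Take x = 0, y = 4, z = 0, w = 3. Substituting into each constraint:
  (1) 2(0) + 4 + 0 + 3 = 7 ✓
  (2) x² = (0)² = 0, and 0 < 4 ✓
  (3) y = 4, target 4 ✓ (first branch holds)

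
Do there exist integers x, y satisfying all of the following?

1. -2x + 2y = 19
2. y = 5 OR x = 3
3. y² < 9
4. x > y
No

Even the single constraint (-2x + 2y = 19) is infeasible over the integers.

  - -2x + 2y = 19: every term on the left is divisible by 2, so the LHS ≡ 0 (mod 2), but the RHS 19 is not — no integer solution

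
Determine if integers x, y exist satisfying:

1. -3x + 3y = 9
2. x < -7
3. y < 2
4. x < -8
Yes

Take x = -9, y = -6. Substituting into each constraint:
  (1) -3(-9) + 3(-6) = 9 ✓
  (2) -9 < -7 ✓
  (3) -6 < 2 ✓
  (4) -9 < -8 ✓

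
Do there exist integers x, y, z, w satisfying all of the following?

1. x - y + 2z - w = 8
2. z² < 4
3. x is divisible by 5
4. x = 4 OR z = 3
No

A contradictory subset is {z² < 4, x is divisible by 5, x = 4 OR z = 3}. No integer assignment can satisfy these jointly:

  - z² < 4: restricts z to |z| ≤ 1
  - x is divisible by 5: restricts x to multiples of 5
  - x = 4 OR z = 3: forces a choice: either x = 4 or z = 3

Split on the disjunction (x = 4 OR z = 3):
  • If x = 4: this contradicts the divisibility constraint — 4 is not a multiple of 5.
  • If z = 3: this contradicts z² < 4, which requires |z| ≤ 1.
Both branches are infeasible, so the system has no integer solution.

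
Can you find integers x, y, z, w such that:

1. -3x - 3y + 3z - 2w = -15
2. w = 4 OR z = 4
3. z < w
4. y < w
Yes

Take x = 0, y = 5, z = 4, w = 6. Substituting into each constraint:
  (1) -3(0) - 3(5) + 3(4) - 2(6) = -15 ✓
  (2) z = 4, target 4 ✓ (second branch holds)
  (3) 4 < 6 ✓
  (4) 5 < 6 ✓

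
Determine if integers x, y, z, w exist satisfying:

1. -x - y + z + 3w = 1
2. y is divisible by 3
Yes

Take x = 0, y = 0, z = 1, w = 0. Substituting into each constraint:
  (1) 0 + 0 + 1 + 3(0) = 1 ✓
  (2) 0 = 3 × 0, remainder 0 ✓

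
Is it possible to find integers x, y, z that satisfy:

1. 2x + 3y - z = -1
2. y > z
Yes

Take x = -1, y = 0, z = -1. Substituting into each constraint:
  (1) 2(-1) + 3(0) + 1 = -1 ✓
  (2) 0 > -1 ✓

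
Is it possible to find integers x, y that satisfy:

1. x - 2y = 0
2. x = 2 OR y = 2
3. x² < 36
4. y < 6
Yes

Take x = 2, y = 1. Substituting into each constraint:
  (1) 2 - 2(1) = 0 ✓
  (2) x = 2, target 2 ✓ (first branch holds)
  (3) x² = (2)² = 4, and 4 < 36 ✓
  (4) 1 < 6 ✓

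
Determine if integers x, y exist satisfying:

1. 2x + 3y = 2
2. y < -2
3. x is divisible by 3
No

A contradictory subset is {2x + 3y = 2, x is divisible by 3}. No integer assignment can satisfy these jointly:

  - 2x + 3y = 2: is a linear equation tying the variables together
  - x is divisible by 3: restricts x to multiples of 3

Modular obstruction: writing x = 3x', every remaining term of the linear equation is divisible by 3, so the left side is ≡ 0 (mod 3); but the right side 2 ≡ 2 (mod 3). No integers can satisfy it.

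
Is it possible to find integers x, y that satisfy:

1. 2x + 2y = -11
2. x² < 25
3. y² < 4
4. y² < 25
No

Even the single constraint (2x + 2y = -11) is infeasible over the integers.

  - 2x + 2y = -11: every term on the left is divisible by 2, so the LHS ≡ 0 (mod 2), but the RHS -11 is not — no integer solution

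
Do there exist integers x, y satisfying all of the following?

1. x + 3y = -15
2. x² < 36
Yes

Take x = 0, y = -5. Substituting into each constraint:
  (1) 0 + 3(-5) = -15 ✓
  (2) x² = (0)² = 0, and 0 < 36 ✓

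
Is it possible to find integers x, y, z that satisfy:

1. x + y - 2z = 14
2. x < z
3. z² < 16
Yes

Take x = -1, y = 15, z = 0. Substituting into each constraint:
  (1) (-1) + 15 - 2(0) = 14 ✓
  (2) -1 < 0 ✓
  (3) z² = (0)² = 0, and 0 < 16 ✓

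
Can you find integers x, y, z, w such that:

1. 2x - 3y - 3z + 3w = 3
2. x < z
Yes

Take x = 0, y = -2, z = 1, w = 0. Substituting into each constraint:
  (1) 2(0) - 3(-2) - 3(1) + 3(0) = 3 ✓
  (2) 0 < 1 ✓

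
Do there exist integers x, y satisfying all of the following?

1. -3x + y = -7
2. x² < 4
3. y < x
Yes

Take x = 0, y = -7. Substituting into each constraint:
  (1) -3(0) + (-7) = -7 ✓
  (2) x² = (0)² = 0, and 0 < 4 ✓
  (3) -7 < 0 ✓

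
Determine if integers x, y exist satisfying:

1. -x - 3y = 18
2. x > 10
Yes

Take x = 12, y = -10. Substituting into each constraint:
  (1) (-12) - 3(-10) = 18 ✓
  (2) 12 > 10 ✓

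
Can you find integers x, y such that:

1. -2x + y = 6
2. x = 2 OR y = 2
Yes

Take x = 2, y = 10. Substituting into each constraint:
  (1) -2(2) + 10 = 6 ✓
  (2) x = 2, target 2 ✓ (first branch holds)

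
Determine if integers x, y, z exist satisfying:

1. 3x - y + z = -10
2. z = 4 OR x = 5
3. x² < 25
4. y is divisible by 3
No

The full constraint system is jointly infeasible over the integers. Each constraint and what it forces:

  - 3x - y + z = -10: is a linear equation tying the variables together
  - z = 4 OR x = 5: forces a choice: either z = 4 or x = 5
  - x² < 25: restricts x to |x| ≤ 4
  - y is divisible by 3: restricts y to multiples of 3

Split on the disjunction (z = 4 OR x = 5):
  • If z = 4: with z = 4, writing y = 3y', every remaining term of the linear equation is divisible by 3, so the left side is ≡ 0 (mod 3); but the right side -14 ≡ 1 (mod 3). No integers can satisfy it.
  • If x = 5: this contradicts x² < 25, which requires |x| ≤ 4.
Both branches are infeasible, so the system has no integer solution.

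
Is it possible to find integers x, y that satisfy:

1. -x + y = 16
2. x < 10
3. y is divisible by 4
Yes

Take x = -16, y = 0. Substituting into each constraint:
  (1) 16 + 0 = 16 ✓
  (2) -16 < 10 ✓
  (3) 0 = 4 × 0, remainder 0 ✓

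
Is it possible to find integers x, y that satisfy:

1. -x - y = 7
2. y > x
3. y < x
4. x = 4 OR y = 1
No

A contradictory subset is {y > x, y < x}. No integer assignment can satisfy these jointly:

  - y > x: bounds one variable relative to another variable
  - y < x: bounds one variable relative to another variable

Direct contradiction: y > x and x > y cannot both hold.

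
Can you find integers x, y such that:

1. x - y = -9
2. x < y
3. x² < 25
Yes

Take x = 0, y = 9. Substituting into each constraint:
  (1) 0 + (-9) = -9 ✓
  (2) 0 < 9 ✓
  (3) x² = (0)² = 0, and 0 < 25 ✓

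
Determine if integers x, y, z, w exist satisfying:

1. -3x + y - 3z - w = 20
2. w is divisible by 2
Yes

Take x = 0, y = 2, z = -6, w = 0. Substituting into each constraint:
  (1) -3(0) + 2 - 3(-6) + 0 = 20 ✓
  (2) 0 = 2 × 0, remainder 0 ✓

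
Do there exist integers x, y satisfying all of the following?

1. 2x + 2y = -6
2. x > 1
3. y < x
Yes

Take x = 2, y = -5. Substituting into each constraint:
  (1) 2(2) + 2(-5) = -6 ✓
  (2) 2 > 1 ✓
  (3) -5 < 2 ✓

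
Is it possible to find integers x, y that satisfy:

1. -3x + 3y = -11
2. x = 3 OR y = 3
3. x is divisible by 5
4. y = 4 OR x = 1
No

Even the single constraint (-3x + 3y = -11) is infeasible over the integers.

  - -3x + 3y = -11: every term on the left is divisible by 3, so the LHS ≡ 0 (mod 3), but the RHS -11 is not — no integer solution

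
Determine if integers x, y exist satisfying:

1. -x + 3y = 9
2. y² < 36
Yes

Take x = 0, y = 3. Substituting into each constraint:
  (1) 0 + 3(3) = 9 ✓
  (2) y² = (3)² = 9, and 9 < 36 ✓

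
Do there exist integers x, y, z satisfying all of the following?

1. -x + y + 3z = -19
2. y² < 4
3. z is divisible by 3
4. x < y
Yes

Take x = -7, y = 1, z = -9. Substituting into each constraint:
  (1) 7 + 1 + 3(-9) = -19 ✓
  (2) y² = (1)² = 1, and 1 < 4 ✓
  (3) -9 = 3 × -3, remainder 0 ✓
  (4) -7 < 1 ✓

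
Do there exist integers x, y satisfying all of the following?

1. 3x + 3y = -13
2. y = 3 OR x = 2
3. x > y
No

Even the single constraint (3x + 3y = -13) is infeasible over the integers.

  - 3x + 3y = -13: every term on the left is divisible by 3, so the LHS ≡ 0 (mod 3), but the RHS -13 is not — no integer solution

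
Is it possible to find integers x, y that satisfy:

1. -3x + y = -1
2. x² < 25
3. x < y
Yes

Take x = 1, y = 2. Substituting into each constraint:
  (1) -3(1) + 2 = -1 ✓
  (2) x² = (1)² = 1, and 1 < 25 ✓
  (3) 1 < 2 ✓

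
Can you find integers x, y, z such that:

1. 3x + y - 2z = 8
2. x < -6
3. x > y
Yes

Take x = -7, y = -9, z = -19. Substituting into each constraint:
  (1) 3(-7) + (-9) - 2(-19) = 8 ✓
  (2) -7 < -6 ✓
  (3) -7 > -9 ✓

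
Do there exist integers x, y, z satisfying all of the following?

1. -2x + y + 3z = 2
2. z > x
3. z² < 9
Yes

Take x = 0, y = -1, z = 1. Substituting into each constraint:
  (1) -2(0) + (-1) + 3(1) = 2 ✓
  (2) 1 > 0 ✓
  (3) z² = (1)² = 1, and 1 < 9 ✓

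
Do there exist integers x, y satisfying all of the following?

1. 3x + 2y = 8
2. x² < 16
Yes

Take x = 0, y = 4. Substituting into each constraint:
  (1) 3(0) + 2(4) = 8 ✓
  (2) x² = (0)² = 0, and 0 < 16 ✓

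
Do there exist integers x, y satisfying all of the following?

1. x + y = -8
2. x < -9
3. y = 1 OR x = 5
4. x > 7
No

A contradictory subset is {x < -9, x > 7}. No integer assignment can satisfy these jointly:

  - x < -9: bounds one variable relative to a constant
  - x > 7: bounds one variable relative to a constant

Direct contradiction: the bounds on x require x ≥ 8 and x ≤ -10 simultaneously, which is empty.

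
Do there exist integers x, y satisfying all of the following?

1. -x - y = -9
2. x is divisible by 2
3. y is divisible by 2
No

The full constraint system is jointly infeasible over the integers. Each constraint and what it forces:

  - -x - y = -9: is a linear equation tying the variables together
  - x is divisible by 2: restricts x to multiples of 2
  - y is divisible by 2: restricts y to multiples of 2

Modular obstruction: writing x = 2x' and writing y = 2y', every remaining term of the linear equation is divisible by 2, so the left side is ≡ 0 (mod 2); but the right side -9 ≡ 1 (mod 2). No integers can satisfy it.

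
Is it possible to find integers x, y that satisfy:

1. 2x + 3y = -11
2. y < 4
Yes

Take x = -7, y = 1. Substituting into each constraint:
  (1) 2(-7) + 3(1) = -11 ✓
  (2) 1 < 4 ✓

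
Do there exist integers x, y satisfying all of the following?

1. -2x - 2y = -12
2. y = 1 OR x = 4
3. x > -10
Yes

Take x = 4, y = 2. Substituting into each constraint:
  (1) -2(4) - 2(2) = -12 ✓
  (2) x = 4, target 4 ✓ (second branch holds)
  (3) 4 > -10 ✓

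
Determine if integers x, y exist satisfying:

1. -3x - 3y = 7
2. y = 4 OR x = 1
No

Even the single constraint (-3x - 3y = 7) is infeasible over the integers.

  - -3x - 3y = 7: every term on the left is divisible by 3, so the LHS ≡ 0 (mod 3), but the RHS 7 is not — no integer solution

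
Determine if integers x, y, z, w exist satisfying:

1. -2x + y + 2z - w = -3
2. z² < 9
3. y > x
Yes

Take x = 0, y = 1, z = 0, w = 4. Substituting into each constraint:
  (1) -2(0) + 1 + 2(0) + (-4) = -3 ✓
  (2) z² = (0)² = 0, and 0 < 9 ✓
  (3) 1 > 0 ✓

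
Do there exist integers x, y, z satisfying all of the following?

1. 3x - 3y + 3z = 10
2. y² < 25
No

Even the single constraint (3x - 3y + 3z = 10) is infeasible over the integers.

  - 3x - 3y + 3z = 10: every term on the left is divisible by 3, so the LHS ≡ 0 (mod 3), but the RHS 10 is not — no integer solution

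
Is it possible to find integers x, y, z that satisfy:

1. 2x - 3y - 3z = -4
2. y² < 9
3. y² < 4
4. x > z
Yes

Take x = 7, y = 0, z = 6. Substituting into each constraint:
  (1) 2(7) - 3(0) - 3(6) = -4 ✓
  (2) y² = (0)² = 0, and 0 < 9 ✓
  (3) y² = (0)² = 0, and 0 < 4 ✓
  (4) 7 > 6 ✓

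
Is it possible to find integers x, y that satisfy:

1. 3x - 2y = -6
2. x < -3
Yes

Take x = -4, y = -3. Substituting into each constraint:
  (1) 3(-4) - 2(-3) = -6 ✓
  (2) -4 < -3 ✓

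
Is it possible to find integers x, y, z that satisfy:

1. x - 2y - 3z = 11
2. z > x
Yes

Take x = -1, y = -6, z = 0. Substituting into each constraint:
  (1) (-1) - 2(-6) - 3(0) = 11 ✓
  (2) 0 > -1 ✓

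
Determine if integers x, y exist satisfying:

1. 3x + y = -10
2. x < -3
Yes

Take x = -4, y = 2. Substituting into each constraint:
  (1) 3(-4) + 2 = -10 ✓
  (2) -4 < -3 ✓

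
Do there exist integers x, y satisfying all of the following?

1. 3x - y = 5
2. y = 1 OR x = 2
Yes

Take x = 2, y = 1. Substituting into each constraint:
  (1) 3(2) + (-1) = 5 ✓
  (2) y = 1, target 1 ✓ (first branch holds)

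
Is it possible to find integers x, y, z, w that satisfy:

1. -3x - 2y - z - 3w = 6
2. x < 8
Yes

Take x = 0, y = 0, z = -6, w = 0. Substituting into each constraint:
  (1) -3(0) - 2(0) + 6 - 3(0) = 6 ✓
  (2) 0 < 8 ✓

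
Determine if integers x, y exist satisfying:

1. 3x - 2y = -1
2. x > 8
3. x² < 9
No

A contradictory subset is {x > 8, x² < 9}. No integer assignment can satisfy these jointly:

  - x > 8: bounds one variable relative to a constant
  - x² < 9: restricts x to |x| ≤ 2

Direct contradiction: the bounds on x require x ≥ 9 and x ≤ 2 simultaneously, which is empty.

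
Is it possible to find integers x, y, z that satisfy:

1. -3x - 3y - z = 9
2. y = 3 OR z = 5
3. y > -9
Yes

Take x = -6, y = 3, z = 0. Substituting into each constraint:
  (1) -3(-6) - 3(3) + 0 = 9 ✓
  (2) y = 3, target 3 ✓ (first branch holds)
  (3) 3 > -9 ✓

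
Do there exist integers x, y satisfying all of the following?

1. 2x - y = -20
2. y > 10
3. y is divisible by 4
Yes

Take x = -4, y = 12. Substituting into each constraint:
  (1) 2(-4) + (-12) = -20 ✓
  (2) 12 > 10 ✓
  (3) 12 = 4 × 3, remainder 0 ✓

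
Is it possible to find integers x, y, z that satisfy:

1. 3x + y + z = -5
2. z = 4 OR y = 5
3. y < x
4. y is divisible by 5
Yes

Take x = 2, y = -15, z = 4. Substituting into each constraint:
  (1) 3(2) + (-15) + 4 = -5 ✓
  (2) z = 4, target 4 ✓ (first branch holds)
  (3) -15 < 2 ✓
  (4) -15 = 5 × -3, remainder 0 ✓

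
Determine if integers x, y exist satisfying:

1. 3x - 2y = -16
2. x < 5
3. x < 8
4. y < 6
Yes

Take x = -2, y = 5. Substituting into each constraint:
  (1) 3(-2) - 2(5) = -16 ✓
  (2) -2 < 5 ✓
  (3) -2 < 8 ✓
  (4) 5 < 6 ✓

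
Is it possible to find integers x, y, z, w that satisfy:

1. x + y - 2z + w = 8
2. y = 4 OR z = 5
Yes

Take x = 0, y = 4, z = -2, w = 0. Substituting into each constraint:
  (1) 0 + 4 - 2(-2) + 0 = 8 ✓
  (2) y = 4, target 4 ✓ (first branch holds)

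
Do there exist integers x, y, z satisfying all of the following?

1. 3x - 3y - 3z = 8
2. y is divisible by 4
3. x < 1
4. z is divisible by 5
No

Even the single constraint (3x - 3y - 3z = 8) is infeasible over the integers.

  - 3x - 3y - 3z = 8: every term on the left is divisible by 3, so the LHS ≡ 0 (mod 3), but the RHS 8 is not — no integer solution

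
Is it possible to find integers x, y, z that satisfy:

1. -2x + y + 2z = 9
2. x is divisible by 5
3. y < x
Yes

Take x = 0, y = -1, z = 5. Substituting into each constraint:
  (1) -2(0) + (-1) + 2(5) = 9 ✓
  (2) 0 = 5 × 0, remainder 0 ✓
  (3) -1 < 0 ✓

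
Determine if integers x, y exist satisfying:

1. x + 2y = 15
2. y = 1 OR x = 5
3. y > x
No

The full constraint system is jointly infeasible over the integers. Each constraint and what it forces:

  - x + 2y = 15: is a linear equation tying the variables together
  - y = 1 OR x = 5: forces a choice: either y = 1 or x = 5
  - y > x: bounds one variable relative to another variable

Split on the disjunction (y = 1 OR x = 5):
  • If y = 1: the equation forces x = 13, giving (y, x) = (1, 13), which violates y > x.
  • If x = 5: the equation forces y = 5, giving (x, y) = (5, 5), which violates y > x.
Both branches are infeasible, so the system has no integer solution.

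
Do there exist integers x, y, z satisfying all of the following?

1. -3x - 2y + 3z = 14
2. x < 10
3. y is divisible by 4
Yes

Take x = -9, y = 8, z = 1. Substituting into each constraint:
  (1) -3(-9) - 2(8) + 3(1) = 14 ✓
  (2) -9 < 10 ✓
  (3) 8 = 4 × 2, remainder 0 ✓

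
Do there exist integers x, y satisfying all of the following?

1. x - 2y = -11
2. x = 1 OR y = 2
Yes

Take x = 1, y = 6. Substituting into each constraint:
  (1) 1 - 2(6) = -11 ✓
  (2) x = 1, target 1 ✓ (first branch holds)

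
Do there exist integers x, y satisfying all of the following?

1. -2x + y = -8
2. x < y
Yes

Take x = 9, y = 10. Substituting into each constraint:
  (1) -2(9) + 10 = -8 ✓
  (2) 9 < 10 ✓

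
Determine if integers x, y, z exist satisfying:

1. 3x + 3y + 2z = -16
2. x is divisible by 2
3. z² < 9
Yes

Take x = 0, y = -6, z = 1. Substituting into each constraint:
  (1) 3(0) + 3(-6) + 2(1) = -16 ✓
  (2) 0 = 2 × 0, remainder 0 ✓
  (3) z² = (1)² = 1, and 1 < 9 ✓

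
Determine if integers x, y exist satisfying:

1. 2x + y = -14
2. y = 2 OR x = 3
Yes

Take x = -8, y = 2. Substituting into each constraint:
  (1) 2(-8) + 2 = -14 ✓
  (2) y = 2, target 2 ✓ (first branch holds)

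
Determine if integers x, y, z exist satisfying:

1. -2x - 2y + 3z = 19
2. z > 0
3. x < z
Yes

Take x = 0, y = -8, z = 1. Substituting into each constraint:
  (1) -2(0) - 2(-8) + 3(1) = 19 ✓
  (2) 1 > 0 ✓
  (3) 0 < 1 ✓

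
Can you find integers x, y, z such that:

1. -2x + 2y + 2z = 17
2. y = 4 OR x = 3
No

Even the single constraint (-2x + 2y + 2z = 17) is infeasible over the integers.

  - -2x + 2y + 2z = 17: every term on the left is divisible by 2, so the LHS ≡ 0 (mod 2), but the RHS 17 is not — no integer solution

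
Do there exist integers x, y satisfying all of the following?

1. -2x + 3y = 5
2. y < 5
Yes

Take x = -1, y = 1. Substituting into each constraint:
  (1) -2(-1) + 3(1) = 5 ✓
  (2) 1 < 5 ✓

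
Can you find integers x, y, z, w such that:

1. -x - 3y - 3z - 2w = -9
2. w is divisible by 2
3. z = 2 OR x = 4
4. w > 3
Yes

Take x = -5, y = 0, z = 2, w = 4. Substituting into each constraint:
  (1) 5 - 3(0) - 3(2) - 2(4) = -9 ✓
  (2) 4 = 2 × 2, remainder 0 ✓
  (3) z = 2, target 2 ✓ (first branch holds)
  (4) 4 > 3 ✓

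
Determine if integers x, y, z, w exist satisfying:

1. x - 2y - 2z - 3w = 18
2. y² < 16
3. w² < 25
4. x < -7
Yes

Take x = -8, y = 0, z = -13, w = 0. Substituting into each constraint:
  (1) (-8) - 2(0) - 2(-13) - 3(0) = 18 ✓
  (2) y² = (0)² = 0, and 0 < 16 ✓
  (3) w² = (0)² = 0, and 0 < 25 ✓
  (4) -8 < -7 ✓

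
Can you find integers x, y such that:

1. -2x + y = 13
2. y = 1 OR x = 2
Yes

Take x = 2, y = 17. Substituting into each constraint:
  (1) -2(2) + 17 = 13 ✓
  (2) x = 2, target 2 ✓ (second branch holds)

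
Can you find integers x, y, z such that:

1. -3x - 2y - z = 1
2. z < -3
Yes

Take x = 0, y = 2, z = -5. Substituting into each constraint:
  (1) -3(0) - 2(2) + 5 = 1 ✓
  (2) -5 < -3 ✓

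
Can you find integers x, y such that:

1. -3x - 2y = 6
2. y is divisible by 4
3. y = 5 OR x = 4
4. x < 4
No

A contradictory subset is {-3x - 2y = 6, y = 5 OR x = 4, x < 4}. No integer assignment can satisfy these jointly:

  - -3x - 2y = 6: is a linear equation tying the variables together
  - y = 5 OR x = 4: forces a choice: either y = 5 or x = 4
  - x < 4: bounds one variable relative to a constant

Split on the disjunction (y = 5 OR x = 4):
  • If y = 5: with y = 5, every remaining term of the linear equation is divisible by 3, so the left side is ≡ 0 (mod 3); but the right side 16 ≡ 1 (mod 3). No integers can satisfy it.
  • If x = 4: this contradicts the bound x ≤ 3.
Both branches are infeasible, so the system has no integer solution.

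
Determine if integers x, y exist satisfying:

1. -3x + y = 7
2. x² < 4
Yes

Take x = 0, y = 7. Substituting into each constraint:
  (1) -3(0) + 7 = 7 ✓
  (2) x² = (0)² = 0, and 0 < 4 ✓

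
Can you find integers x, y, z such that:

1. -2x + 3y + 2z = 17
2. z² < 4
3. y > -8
Yes

Take x = -7, y = 1, z = 0. Substituting into each constraint:
  (1) -2(-7) + 3(1) + 2(0) = 17 ✓
  (2) z² = (0)² = 0, and 0 < 4 ✓
  (3) 1 > -8 ✓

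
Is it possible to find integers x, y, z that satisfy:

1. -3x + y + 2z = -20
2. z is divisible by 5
Yes

Take x = 7, y = 1, z = 0. Substituting into each constraint:
  (1) -3(7) + 1 + 2(0) = -20 ✓
  (2) 0 = 5 × 0, remainder 0 ✓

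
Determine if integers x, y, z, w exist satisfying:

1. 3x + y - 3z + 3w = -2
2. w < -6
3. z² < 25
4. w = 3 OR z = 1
Yes

Take x = 0, y = 22, z = 1, w = -7. Substituting into each constraint:
  (1) 3(0) + 22 - 3(1) + 3(-7) = -2 ✓
  (2) -7 < -6 ✓
  (3) z² = (1)² = 1, and 1 < 25 ✓
  (4) z = 1, target 1 ✓ (second branch holds)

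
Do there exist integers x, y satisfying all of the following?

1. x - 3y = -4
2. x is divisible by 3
No

The full constraint system is jointly infeasible over the integers. Each constraint and what it forces:

  - x - 3y = -4: is a linear equation tying the variables together
  - x is divisible by 3: restricts x to multiples of 3

Modular obstruction: writing x = 3x', every remaining term of the linear equation is divisible by 3, so the left side is ≡ 0 (mod 3); but the right side -4 ≡ 2 (mod 3). No integers can satisfy it.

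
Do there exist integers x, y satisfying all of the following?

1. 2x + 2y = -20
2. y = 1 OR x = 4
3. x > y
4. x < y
No

A contradictory subset is {x > y, x < y}. No integer assignment can satisfy these jointly:

  - x > y: bounds one variable relative to another variable
  - x < y: bounds one variable relative to another variable

Direct contradiction: x > y and y > x cannot both hold.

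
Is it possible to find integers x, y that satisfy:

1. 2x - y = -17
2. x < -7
Yes

Take x = -8, y = 1. Substituting into each constraint:
  (1) 2(-8) + (-1) = -17 ✓
  (2) -8 < -7 ✓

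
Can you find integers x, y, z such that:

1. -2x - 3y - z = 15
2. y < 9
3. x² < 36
Yes

Take x = 0, y = 0, z = -15. Substituting into each constraint:
  (1) -2(0) - 3(0) + 15 = 15 ✓
  (2) 0 < 9 ✓
  (3) x² = (0)² = 0, and 0 < 36 ✓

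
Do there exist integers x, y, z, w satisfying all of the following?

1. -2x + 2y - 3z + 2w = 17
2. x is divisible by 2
Yes

Take x = 0, y = 10, z = 1, w = 0. Substituting into each constraint:
  (1) -2(0) + 2(10) - 3(1) + 2(0) = 17 ✓
  (2) 0 = 2 × 0, remainder 0 ✓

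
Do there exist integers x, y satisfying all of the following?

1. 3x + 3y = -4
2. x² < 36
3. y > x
No

Even the single constraint (3x + 3y = -4) is infeasible over the integers.

  - 3x + 3y = -4: every term on the left is divisible by 3, so the LHS ≡ 0 (mod 3), but the RHS -4 is not — no integer solution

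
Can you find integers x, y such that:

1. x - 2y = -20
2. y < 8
Yes

Take x = -20, y = 0. Substituting into each constraint:
  (1) (-20) - 2(0) = -20 ✓
  (2) 0 < 8 ✓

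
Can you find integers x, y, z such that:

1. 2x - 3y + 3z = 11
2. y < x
Yes

Take x = 1, y = 0, z = 3. Substituting into each constraint:
  (1) 2(1) - 3(0) + 3(3) = 11 ✓
  (2) 0 < 1 ✓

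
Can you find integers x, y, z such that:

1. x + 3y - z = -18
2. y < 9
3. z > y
Yes

Take x = -17, y = 0, z = 1. Substituting into each constraint:
  (1) (-17) + 3(0) + (-1) = -18 ✓
  (2) 0 < 9 ✓
  (3) 1 > 0 ✓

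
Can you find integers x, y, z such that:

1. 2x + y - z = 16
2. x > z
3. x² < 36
Yes

Take x = 0, y = 15, z = -1. Substituting into each constraint:
  (1) 2(0) + 15 + 1 = 16 ✓
  (2) 0 > -1 ✓
  (3) x² = (0)² = 0, and 0 < 36 ✓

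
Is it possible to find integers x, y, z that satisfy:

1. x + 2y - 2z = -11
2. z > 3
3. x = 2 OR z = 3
No

The full constraint system is jointly infeasible over the integers. Each constraint and what it forces:

  - x + 2y - 2z = -11: is a linear equation tying the variables together
  - z > 3: bounds one variable relative to a constant
  - x = 2 OR z = 3: forces a choice: either x = 2 or z = 3

Split on the disjunction (x = 2 OR z = 3):
  • If x = 2: with x = 2, every remaining term of the linear equation is divisible by 2, so the left side is ≡ 0 (mod 2); but the right side -13 ≡ 1 (mod 2). No integers can satisfy it.
  • If z = 3: this contradicts the bound z ≥ 4.
Both branches are infeasible, so the system has no integer solution.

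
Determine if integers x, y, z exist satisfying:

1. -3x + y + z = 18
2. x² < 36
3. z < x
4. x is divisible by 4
Yes

Take x = 0, y = 19, z = -1. Substituting into each constraint:
  (1) -3(0) + 19 + (-1) = 18 ✓
  (2) x² = (0)² = 0, and 0 < 36 ✓
  (3) -1 < 0 ✓
  (4) 0 = 4 × 0, remainder 0 ✓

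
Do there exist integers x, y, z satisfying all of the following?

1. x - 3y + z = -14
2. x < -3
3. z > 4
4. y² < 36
Yes

Take x = -4, y = 5, z = 5. Substituting into each constraint:
  (1) (-4) - 3(5) + 5 = -14 ✓
  (2) -4 < -3 ✓
  (3) 5 > 4 ✓
  (4) y² = (5)² = 25, and 25 < 36 ✓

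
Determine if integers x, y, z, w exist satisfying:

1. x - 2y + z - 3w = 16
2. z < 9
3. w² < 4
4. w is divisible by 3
Yes

Take x = 16, y = 0, z = 0, w = 0. Substituting into each constraint:
  (1) 16 - 2(0) + 0 - 3(0) = 16 ✓
  (2) 0 < 9 ✓
  (3) w² = (0)² = 0, and 0 < 4 ✓
  (4) 0 = 3 × 0, remainder 0 ✓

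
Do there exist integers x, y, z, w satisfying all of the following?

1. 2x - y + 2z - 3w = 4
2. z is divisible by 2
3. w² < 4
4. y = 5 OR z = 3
Yes

Take x = 0, y = 5, z = 6, w = 1. Substituting into each constraint:
  (1) 2(0) + (-5) + 2(6) - 3(1) = 4 ✓
  (2) 6 = 2 × 3, remainder 0 ✓
  (3) w² = (1)² = 1, and 1 < 4 ✓
  (4) y = 5, target 5 ✓ (first branch holds)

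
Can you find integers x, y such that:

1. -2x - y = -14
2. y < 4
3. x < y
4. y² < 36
No

A contradictory subset is {-2x - y = -14, y < 4, x < y}. No integer assignment can satisfy these jointly:

  - -2x - y = -14: is a linear equation tying the variables together
  - y < 4: bounds one variable relative to a constant
  - x < y: bounds one variable relative to another variable

Propagating the comparison: x < y and y ≤ 3 give x ≤ 2. Range argument: with x ∈ [−∞, 2], y ∈ [−∞, 3], the left side of the equation is at least -7, but the right side is -14 < -7. No integer solution exists.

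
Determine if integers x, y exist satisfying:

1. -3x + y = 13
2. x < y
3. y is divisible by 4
Yes

Take x = -3, y = 4. Substituting into each constraint:
  (1) -3(-3) + 4 = 13 ✓
  (2) -3 < 4 ✓
  (3) 4 = 4 × 1, remainder 0 ✓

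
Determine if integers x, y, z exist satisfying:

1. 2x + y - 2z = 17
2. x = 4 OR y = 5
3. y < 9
Yes

Take x = 6, y = 5, z = 0. Substituting into each constraint:
  (1) 2(6) + 5 - 2(0) = 17 ✓
  (2) y = 5, target 5 ✓ (second branch holds)
  (3) 5 < 9 ✓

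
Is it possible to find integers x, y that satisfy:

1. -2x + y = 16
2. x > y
Yes

Take x = -17, y = -18. Substituting into each constraint:
  (1) -2(-17) + (-18) = 16 ✓
  (2) -17 > -18 ✓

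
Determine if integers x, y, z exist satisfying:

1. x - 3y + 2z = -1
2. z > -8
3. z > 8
Yes

Take x = 2, y = 7, z = 9. Substituting into each constraint:
  (1) 2 - 3(7) + 2(9) = -1 ✓
  (2) 9 > -8 ✓
  (3) 9 > 8 ✓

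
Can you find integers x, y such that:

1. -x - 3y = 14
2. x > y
Yes

Take x = -2, y = -4. Substituting into each constraint:
  (1) 2 - 3(-4) = 14 ✓
  (2) -2 > -4 ✓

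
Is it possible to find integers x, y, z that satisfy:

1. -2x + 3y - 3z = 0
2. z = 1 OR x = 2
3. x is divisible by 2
Yes

Take x = 0, y = 1, z = 1. Substituting into each constraint:
  (1) -2(0) + 3(1) - 3(1) = 0 ✓
  (2) z = 1, target 1 ✓ (first branch holds)
  (3) 0 = 2 × 0, remainder 0 ✓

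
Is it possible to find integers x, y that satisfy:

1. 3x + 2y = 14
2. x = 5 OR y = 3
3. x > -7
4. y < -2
No

A contradictory subset is {3x + 2y = 14, x = 5 OR y = 3, y < -2}. No integer assignment can satisfy these jointly:

  - 3x + 2y = 14: is a linear equation tying the variables together
  - x = 5 OR y = 3: forces a choice: either x = 5 or y = 3
  - y < -2: bounds one variable relative to a constant

Split on the disjunction (x = 5 OR y = 3):
  • If x = 5: with x = 5, every remaining term of the linear equation is divisible by 2, so the left side is ≡ 0 (mod 2); but the right side -1 ≡ 1 (mod 2). No integers can satisfy it.
  • If y = 3: this contradicts the bound y ≤ -3.
Both branches are infeasible, so the system has no integer solution.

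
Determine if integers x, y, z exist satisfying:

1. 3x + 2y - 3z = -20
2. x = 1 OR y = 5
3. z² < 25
Yes

Take x = -10, y = 5, z = 0. Substituting into each constraint:
  (1) 3(-10) + 2(5) - 3(0) = -20 ✓
  (2) y = 5, target 5 ✓ (second branch holds)
  (3) z² = (0)² = 0, and 0 < 25 ✓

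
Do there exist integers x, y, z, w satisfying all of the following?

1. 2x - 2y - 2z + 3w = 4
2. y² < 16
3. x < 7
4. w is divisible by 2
Yes

Take x = 2, y = 0, z = 0, w = 0. Substituting into each constraint:
  (1) 2(2) - 2(0) - 2(0) + 3(0) = 4 ✓
  (2) y² = (0)² = 0, and 0 < 16 ✓
  (3) 2 < 7 ✓
  (4) 0 = 2 × 0, remainder 0 ✓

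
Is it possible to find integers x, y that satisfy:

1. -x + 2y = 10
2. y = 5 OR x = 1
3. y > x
Yes

Take x = 0, y = 5. Substituting into each constraint:
  (1) 0 + 2(5) = 10 ✓
  (2) y = 5, target 5 ✓ (first branch holds)
  (3) 5 > 0 ✓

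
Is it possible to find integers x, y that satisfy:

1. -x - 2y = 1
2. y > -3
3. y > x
Yes

Take x = -1, y = 0. Substituting into each constraint:
  (1) 1 - 2(0) = 1 ✓
  (2) 0 > -3 ✓
  (3) 0 > -1 ✓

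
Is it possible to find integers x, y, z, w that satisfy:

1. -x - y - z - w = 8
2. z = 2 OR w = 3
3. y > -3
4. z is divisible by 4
Yes

Take x = -9, y = -2, z = 0, w = 3. Substituting into each constraint:
  (1) 9 + 2 + 0 + (-3) = 8 ✓
  (2) w = 3, target 3 ✓ (second branch holds)
  (3) -2 > -3 ✓
  (4) 0 = 4 × 0, remainder 0 ✓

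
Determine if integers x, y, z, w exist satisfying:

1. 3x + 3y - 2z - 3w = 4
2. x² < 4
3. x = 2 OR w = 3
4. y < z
Yes

Take x = 1, y = 12, z = 13, w = 3. Substituting into each constraint:
  (1) 3(1) + 3(12) - 2(13) - 3(3) = 4 ✓
  (2) x² = (1)² = 1, and 1 < 4 ✓
  (3) w = 3, target 3 ✓ (second branch holds)
  (4) 12 < 13 ✓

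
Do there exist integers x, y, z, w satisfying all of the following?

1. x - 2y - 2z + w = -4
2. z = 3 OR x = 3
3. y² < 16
Yes

Take x = 3, y = 2, z = 2, w = 1. Substituting into each constraint:
  (1) 3 - 2(2) - 2(2) + 1 = -4 ✓
  (2) x = 3, target 3 ✓ (second branch holds)
  (3) y² = (2)² = 4, and 4 < 16 ✓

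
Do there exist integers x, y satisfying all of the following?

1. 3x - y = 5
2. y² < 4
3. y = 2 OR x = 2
Yes

Take x = 2, y = 1. Substituting into each constraint:
  (1) 3(2) + (-1) = 5 ✓
  (2) y² = (1)² = 1, and 1 < 4 ✓
  (3) x = 2, target 2 ✓ (second branch holds)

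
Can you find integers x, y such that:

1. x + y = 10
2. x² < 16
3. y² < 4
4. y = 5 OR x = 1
No

A contradictory subset is {x + y = 10, y² < 4, y = 5 OR x = 1}. No integer assignment can satisfy these jointly:

  - x + y = 10: is a linear equation tying the variables together
  - y² < 4: restricts y to |y| ≤ 1
  - y = 5 OR x = 1: forces a choice: either y = 5 or x = 1

Split on the disjunction (y = 5 OR x = 1):
  • If y = 5: this contradicts y² < 4, which requires |y| ≤ 1.
  • If x = 1: the equation forces y = 9, but y² < 4 requires |y| ≤ 1.
Both branches are infeasible, so the system has no integer solution.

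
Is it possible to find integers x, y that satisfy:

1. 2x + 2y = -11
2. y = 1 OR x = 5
No

Even the single constraint (2x + 2y = -11) is infeasible over the integers.

  - 2x + 2y = -11: every term on the left is divisible by 2, so the LHS ≡ 0 (mod 2), but the RHS -11 is not — no integer solution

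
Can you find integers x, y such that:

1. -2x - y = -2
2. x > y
Yes

Take x = 1, y = 0. Substituting into each constraint:
  (1) -2(1) + 0 = -2 ✓
  (2) 1 > 0 ✓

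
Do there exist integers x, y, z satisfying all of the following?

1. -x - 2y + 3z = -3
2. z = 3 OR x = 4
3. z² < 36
Yes

Take x = 4, y = -2, z = -1. Substituting into each constraint:
  (1) (-4) - 2(-2) + 3(-1) = -3 ✓
  (2) x = 4, target 4 ✓ (second branch holds)
  (3) z² = (-1)² = 1, and 1 < 36 ✓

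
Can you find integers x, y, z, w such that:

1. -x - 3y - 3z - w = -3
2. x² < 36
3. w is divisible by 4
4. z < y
Yes

Take x = 2, y = 0, z = -5, w = 16. Substituting into each constraint:
  (1) (-2) - 3(0) - 3(-5) + (-16) = -3 ✓
  (2) x² = (2)² = 4, and 4 < 36 ✓
  (3) 16 = 4 × 4, remainder 0 ✓
  (4) -5 < 0 ✓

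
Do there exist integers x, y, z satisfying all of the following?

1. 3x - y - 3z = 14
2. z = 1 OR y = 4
Yes

Take x = 0, y = -17, z = 1. Substituting into each constraint:
  (1) 3(0) + 17 - 3(1) = 14 ✓
  (2) z = 1, target 1 ✓ (first branch holds)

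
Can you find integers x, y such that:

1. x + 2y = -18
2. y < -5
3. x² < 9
Yes

Take x = 0, y = -9. Substituting into each constraint:
  (1) 0 + 2(-9) = -18 ✓
  (2) -9 < -5 ✓
  (3) x² = (0)² = 0, and 0 < 9 ✓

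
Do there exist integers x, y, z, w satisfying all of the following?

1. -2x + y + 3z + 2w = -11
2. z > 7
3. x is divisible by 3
Yes

Take x = 0, y = -35, z = 8, w = 0. Substituting into each constraint:
  (1) -2(0) + (-35) + 3(8) + 2(0) = -11 ✓
  (2) 8 > 7 ✓
  (3) 0 = 3 × 0, remainder 0 ✓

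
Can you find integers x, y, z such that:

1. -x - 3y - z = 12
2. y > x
Yes

Take x = 0, y = 1, z = -15. Substituting into each constraint:
  (1) 0 - 3(1) + 15 = 12 ✓
  (2) 1 > 0 ✓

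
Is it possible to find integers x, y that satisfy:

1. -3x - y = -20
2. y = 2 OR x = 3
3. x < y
Yes

Take x = 3, y = 11. Substituting into each constraint:
  (1) -3(3) + (-11) = -20 ✓
  (2) x = 3, target 3 ✓ (second branch holds)
  (3) 3 < 11 ✓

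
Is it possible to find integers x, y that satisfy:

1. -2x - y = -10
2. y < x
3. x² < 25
Yes

Take x = 4, y = 2. Substituting into each constraint:
  (1) -2(4) + (-2) = -10 ✓
  (2) 2 < 4 ✓
  (3) x² = (4)² = 16, and 16 < 25 ✓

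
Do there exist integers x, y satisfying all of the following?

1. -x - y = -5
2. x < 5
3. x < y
Yes

Take x = 2, y = 3. Substituting into each constraint:
  (1) (-2) + (-3) = -5 ✓
  (2) 2 < 5 ✓
  (3) 2 < 3 ✓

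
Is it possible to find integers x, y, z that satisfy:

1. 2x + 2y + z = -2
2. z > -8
Yes

Take x = 0, y = 0, z = -2. Substituting into each constraint:
  (1) 2(0) + 2(0) + (-2) = -2 ✓
  (2) -2 > -8 ✓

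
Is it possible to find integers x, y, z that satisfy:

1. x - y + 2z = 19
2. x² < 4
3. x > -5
Yes

Take x = 0, y = 79, z = 49. Substituting into each constraint:
  (1) 0 + (-79) + 2(49) = 19 ✓
  (2) x² = (0)² = 0, and 0 < 4 ✓
  (3) 0 > -5 ✓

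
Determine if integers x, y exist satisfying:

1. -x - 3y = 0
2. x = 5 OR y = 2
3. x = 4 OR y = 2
Yes

Take x = -6, y = 2. Substituting into each constraint:
  (1) 6 - 3(2) = 0 ✓
  (2) y = 2, target 2 ✓ (second branch holds)
  (3) y = 2, target 2 ✓ (second branch holds)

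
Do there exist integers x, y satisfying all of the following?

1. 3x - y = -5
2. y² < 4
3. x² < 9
Yes

Take x = -2, y = -1. Substituting into each constraint:
  (1) 3(-2) + 1 = -5 ✓
  (2) y² = (-1)² = 1, and 1 < 4 ✓
  (3) x² = (-2)² = 4, and 4 < 9 ✓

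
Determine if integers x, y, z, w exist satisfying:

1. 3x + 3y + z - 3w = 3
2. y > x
Yes

Take x = -1, y = 0, z = 0, w = -2. Substituting into each constraint:
  (1) 3(-1) + 3(0) + 0 - 3(-2) = 3 ✓
  (2) 0 > -1 ✓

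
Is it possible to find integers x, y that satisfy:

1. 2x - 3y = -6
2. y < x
Yes

Take x = 9, y = 8. Substituting into each constraint:
  (1) 2(9) - 3(8) = -6 ✓
  (2) 8 < 9 ✓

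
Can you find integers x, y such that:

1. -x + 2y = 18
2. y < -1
Yes

Take x = -22, y = -2. Substituting into each constraint:
  (1) 22 + 2(-2) = 18 ✓
  (2) -2 < -1 ✓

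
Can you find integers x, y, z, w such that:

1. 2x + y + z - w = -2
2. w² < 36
Yes

Take x = 0, y = -2, z = 0, w = 0. Substituting into each constraint:
  (1) 2(0) + (-2) + 0 + 0 = -2 ✓
  (2) w² = (0)² = 0, and 0 < 36 ✓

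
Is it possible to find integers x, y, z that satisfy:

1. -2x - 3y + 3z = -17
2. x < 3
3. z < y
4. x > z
Yes

Take x = 1, y = 5, z = 0. Substituting into each constraint:
  (1) -2(1) - 3(5) + 3(0) = -17 ✓
  (2) 1 < 3 ✓
  (3) 0 < 5 ✓
  (4) 1 > 0 ✓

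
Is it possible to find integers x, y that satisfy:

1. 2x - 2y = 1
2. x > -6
No

Even the single constraint (2x - 2y = 1) is infeasible over the integers.

  - 2x - 2y = 1: every term on the left is divisible by 2, so the LHS ≡ 0 (mod 2), but the RHS 1 is not — no integer solution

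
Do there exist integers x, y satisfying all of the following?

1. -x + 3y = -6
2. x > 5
Yes

Take x = 6, y = 0. Substituting into each constraint:
  (1) (-6) + 3(0) = -6 ✓
  (2) 6 > 5 ✓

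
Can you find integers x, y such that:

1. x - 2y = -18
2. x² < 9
Yes

Take x = 0, y = 9. Substituting into each constraint:
  (1) 0 - 2(9) = -18 ✓
  (2) x² = (0)² = 0, and 0 < 9 ✓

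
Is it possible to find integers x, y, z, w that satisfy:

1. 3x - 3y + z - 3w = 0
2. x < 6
Yes

Take x = 0, y = 0, z = 0, w = 0. Substituting into each constraint:
  (1) 3(0) - 3(0) + 0 - 3(0) = 0 ✓
  (2) 0 < 6 ✓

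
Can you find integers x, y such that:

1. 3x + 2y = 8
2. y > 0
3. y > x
Yes

Take x = 0, y = 4. Substituting into each constraint:
  (1) 3(0) + 2(4) = 8 ✓
  (2) 4 > 0 ✓
  (3) 4 > 0 ✓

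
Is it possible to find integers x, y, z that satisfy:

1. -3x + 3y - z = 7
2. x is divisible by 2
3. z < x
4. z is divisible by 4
Yes

Take x = 0, y = 1, z = -4. Substituting into each constraint:
  (1) -3(0) + 3(1) + 4 = 7 ✓
  (2) 0 = 2 × 0, remainder 0 ✓
  (3) -4 < 0 ✓
  (4) -4 = 4 × -1, remainder 0 ✓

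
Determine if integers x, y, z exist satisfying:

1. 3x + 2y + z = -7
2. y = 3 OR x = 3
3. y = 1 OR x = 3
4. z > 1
Yes

Take x = 3, y = -9, z = 2. Substituting into each constraint:
  (1) 3(3) + 2(-9) + 2 = -7 ✓
  (2) x = 3, target 3 ✓ (second branch holds)
  (3) x = 3, target 3 ✓ (second branch holds)
  (4) 2 > 1 ✓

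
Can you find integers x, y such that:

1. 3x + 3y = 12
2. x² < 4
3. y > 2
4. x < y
Yes

Take x = 1, y = 3. Substituting into each constraint:
  (1) 3(1) + 3(3) = 12 ✓
  (2) x² = (1)² = 1, and 1 < 4 ✓
  (3) 3 > 2 ✓
  (4) 1 < 3 ✓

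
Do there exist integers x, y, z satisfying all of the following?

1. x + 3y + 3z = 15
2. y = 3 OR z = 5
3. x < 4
Yes

Take x = 3, y = -1, z = 5. Substituting into each constraint:
  (1) 3 + 3(-1) + 3(5) = 15 ✓
  (2) z = 5, target 5 ✓ (second branch holds)
  (3) 3 < 4 ✓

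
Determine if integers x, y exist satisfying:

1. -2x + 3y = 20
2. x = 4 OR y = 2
Yes

Take x = -7, y = 2. Substituting into each constraint:
  (1) -2(-7) + 3(2) = 20 ✓
  (2) y = 2, target 2 ✓ (second branch holds)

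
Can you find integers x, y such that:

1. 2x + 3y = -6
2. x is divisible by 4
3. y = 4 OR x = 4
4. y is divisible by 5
No

A contradictory subset is {2x + 3y = -6, y = 4 OR x = 4, y is divisible by 5}. No integer assignment can satisfy these jointly:

  - 2x + 3y = -6: is a linear equation tying the variables together
  - y = 4 OR x = 4: forces a choice: either y = 4 or x = 4
  - y is divisible by 5: restricts y to multiples of 5

Split on the disjunction (y = 4 OR x = 4):
  • If y = 4: this contradicts the divisibility constraint — 4 is not a multiple of 5.
  • If x = 4: with x = 4, writing y = 5y', every remaining term of the linear equation is divisible by 15, so the left side is ≡ 0 (mod 15); but the right side -14 ≡ 1 (mod 15). No integers can satisfy it.
Both branches are infeasible, so the system has no integer solution.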